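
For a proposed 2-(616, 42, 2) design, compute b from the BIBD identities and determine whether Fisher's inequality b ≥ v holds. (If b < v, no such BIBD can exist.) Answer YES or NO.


b = λv(v − 1)/(k(k − 1)) = 2·616·615/(42·41) = 757680/1722 = 440.
Compare with v = 616: b < v, so Fisher's inequality fails.

NO


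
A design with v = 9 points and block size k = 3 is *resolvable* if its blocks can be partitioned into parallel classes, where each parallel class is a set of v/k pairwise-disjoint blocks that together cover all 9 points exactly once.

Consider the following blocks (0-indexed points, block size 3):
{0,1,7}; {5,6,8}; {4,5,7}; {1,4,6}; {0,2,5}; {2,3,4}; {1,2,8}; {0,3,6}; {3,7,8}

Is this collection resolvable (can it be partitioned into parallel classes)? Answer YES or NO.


v = 9, block size k = 3, number of blocks = 9.
For resolvability, blocks must partition into parallel classes of size v/k = 3.
Total blocks must therefore be a multiple of 3: 9 = 3·3 + 0 ⇒ divisible ✓.
Greedy packing gives 3 candidate class(es). Each should be a full parallel class (size 3, covers all 9 points).
  Class 1 (3 blocks): {0,1,7}; {5,6,8}; {2,3,4}. Points covered: [0, 1, 2, 3, 4, 5, 6, 7, 8].
  Class 2 (3 blocks): {4,5,7}; {1,2,8}; {0,3,6}. Points covered: [0, 1, 2, 3, 4, 5, 6, 7, 8].
  Class 3 (3 blocks): {1,4,6}; {0,2,5}; {3,7,8}. Points covered: [0, 1, 2, 3, 4, 5, 6, 7, 8].
All classes full (size 3)? YES. All classes cover every point? YES.
Resolvable? YES.

YES


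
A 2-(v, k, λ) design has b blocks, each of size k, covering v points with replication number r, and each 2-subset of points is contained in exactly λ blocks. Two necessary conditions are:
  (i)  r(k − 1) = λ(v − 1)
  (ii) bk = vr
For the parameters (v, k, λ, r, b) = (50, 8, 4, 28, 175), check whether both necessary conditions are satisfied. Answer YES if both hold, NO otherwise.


Condition (i): r(k − 1) = 28·7 = 196; λ(v − 1) = 4·49 = 196. Match? YES.
Condition (ii): bk = 175·8 = 1400; vr = 50·28 = 1400. Match? YES.
Both conditions hold? YES.

YES


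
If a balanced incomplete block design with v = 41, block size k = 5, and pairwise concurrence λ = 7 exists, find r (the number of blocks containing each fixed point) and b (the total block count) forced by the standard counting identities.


Any 2-(v, k, λ) BIBD satisfies two necessary conditions:
  (i)  Each point sits in r blocks, and counting incidences through any fixed point gives r(k − 1) = λ(v − 1), so r = λ(v − 1)/(k − 1).
  (ii) Total incidences bk = vr, so b = vr/k.
Step 1: r = λ(v − 1)/(k − 1) = 7·(41 − 1)/(5 − 1) = 7·40/4 = 280/4 = 70.
Step 2: b = vr/k = 41·70/5 = 2870/5 = 574.
Check integrality: r = 70 ∈ Z ✓, b = 574 ∈ Z ✓.
(These identities are necessary conditions: they determine r and b for any design with these parameters, but do not by themselves prove that one exists.)

r = 70, b = 574.


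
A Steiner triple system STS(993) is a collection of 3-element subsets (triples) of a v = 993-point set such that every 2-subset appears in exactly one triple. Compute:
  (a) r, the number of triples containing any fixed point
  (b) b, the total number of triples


An STS(v) is a 2-(v, 3, 1) BIBD: block size k = 3, λ = 1.
Replication: r(k − 1) = λ(v − 1) ⇒ r·2 = 993 − 1 = 992 ⇒ r = 496.
Block count: b = v(v − 1)/6 = 993·992/6 = 985056/6 = 164176.
(Check via bk = vr: 164176·3 = 492528 = 993·496 = 492528 ✓.)

r = 496, b = 164176.


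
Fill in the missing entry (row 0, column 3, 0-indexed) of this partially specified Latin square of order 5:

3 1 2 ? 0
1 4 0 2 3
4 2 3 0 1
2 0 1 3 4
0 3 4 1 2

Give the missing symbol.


Row 0 contains symbols [0, 1, 2, 3] — missing [4].
Column 3 contains symbols [0, 1, 2, 3] — missing [4].
The missing symbol must appear in both missing sets; intersection = [4].
Therefore the hidden value is 4.

Missing value = 4.


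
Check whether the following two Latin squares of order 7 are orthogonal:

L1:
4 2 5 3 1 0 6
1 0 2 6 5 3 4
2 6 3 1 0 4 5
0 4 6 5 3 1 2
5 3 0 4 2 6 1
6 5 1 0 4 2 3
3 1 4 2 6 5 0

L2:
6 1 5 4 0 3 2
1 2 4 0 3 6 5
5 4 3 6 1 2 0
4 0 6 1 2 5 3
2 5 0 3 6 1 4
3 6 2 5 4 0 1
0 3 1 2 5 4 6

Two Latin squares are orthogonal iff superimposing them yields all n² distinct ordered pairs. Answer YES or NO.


Form the n² = 49 superimposed pairs (L1[i][j], L2[i][j]), row by row (rows and columns indexed from 0):
row 0: (4,6) (2,1) (5,5) (3,4) (1,0) (0,3) (6,2)
row 1: (1,1) (0,2) (2,4) (6,0) (5,3) (3,6) (4,5)
row 2: (2,5) (6,4) (3,3) (1,6) (0,1) (4,2) (5,0)
row 3: (0,4) (4,0) (6,6) (5,1) (3,2) (1,5) (2,3)
row 4: (5,2) (3,5) (0,0) (4,3) (2,6) (6,1) (1,4)
row 5: (6,3) (5,6) (1,2) (0,5) (4,4) (2,0) (3,1)
row 6: (3,0) (1,3) (4,1) (2,2) (6,5) (5,4) (0,6)
Orthogonality requires all 49 pairs distinct.
Check by first coordinate: for each symbol s of L1, list the L2 entries in the n cells where L1 = s; they must all differ.
  L1 = 0: L2 entries (in reading order) 3, 2, 1, 4, 0, 5, 6 — all 7 distinct ✓
  L1 = 1: L2 entries (in reading order) 0, 1, 6, 5, 4, 2, 3 — all 7 distinct ✓
  L1 = 2: L2 entries (in reading order) 1, 4, 5, 3, 6, 0, 2 — all 7 distinct ✓
  L1 = 3: L2 entries (in reading order) 4, 6, 3, 2, 5, 1, 0 — all 7 distinct ✓
  L1 = 4: L2 entries (in reading order) 6, 5, 2, 0, 3, 4, 1 — all 7 distinct ✓
  L1 = 5: L2 entries (in reading order) 5, 3, 0, 1, 2, 6, 4 — all 7 distinct ✓
  L1 = 6: L2 entries (in reading order) 2, 0, 4, 6, 1, 3, 5 — all 7 distinct ✓
Every symbol of L1 meets every symbol of L2 exactly once, so all 49 pairs are distinct (49 of 49).
Conclusion: YES.

YES


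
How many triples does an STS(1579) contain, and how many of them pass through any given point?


An STS(v) is a 2-(v, 3, 1) BIBD: block size k = 3, λ = 1.
Replication: r(k − 1) = λ(v − 1) ⇒ r·2 = 1579 − 1 = 1578 ⇒ r = 789.
Block count: b = v(v − 1)/6 = 1579·1578/6 = 2491662/6 = 415277.

r = 789, b = 415277.


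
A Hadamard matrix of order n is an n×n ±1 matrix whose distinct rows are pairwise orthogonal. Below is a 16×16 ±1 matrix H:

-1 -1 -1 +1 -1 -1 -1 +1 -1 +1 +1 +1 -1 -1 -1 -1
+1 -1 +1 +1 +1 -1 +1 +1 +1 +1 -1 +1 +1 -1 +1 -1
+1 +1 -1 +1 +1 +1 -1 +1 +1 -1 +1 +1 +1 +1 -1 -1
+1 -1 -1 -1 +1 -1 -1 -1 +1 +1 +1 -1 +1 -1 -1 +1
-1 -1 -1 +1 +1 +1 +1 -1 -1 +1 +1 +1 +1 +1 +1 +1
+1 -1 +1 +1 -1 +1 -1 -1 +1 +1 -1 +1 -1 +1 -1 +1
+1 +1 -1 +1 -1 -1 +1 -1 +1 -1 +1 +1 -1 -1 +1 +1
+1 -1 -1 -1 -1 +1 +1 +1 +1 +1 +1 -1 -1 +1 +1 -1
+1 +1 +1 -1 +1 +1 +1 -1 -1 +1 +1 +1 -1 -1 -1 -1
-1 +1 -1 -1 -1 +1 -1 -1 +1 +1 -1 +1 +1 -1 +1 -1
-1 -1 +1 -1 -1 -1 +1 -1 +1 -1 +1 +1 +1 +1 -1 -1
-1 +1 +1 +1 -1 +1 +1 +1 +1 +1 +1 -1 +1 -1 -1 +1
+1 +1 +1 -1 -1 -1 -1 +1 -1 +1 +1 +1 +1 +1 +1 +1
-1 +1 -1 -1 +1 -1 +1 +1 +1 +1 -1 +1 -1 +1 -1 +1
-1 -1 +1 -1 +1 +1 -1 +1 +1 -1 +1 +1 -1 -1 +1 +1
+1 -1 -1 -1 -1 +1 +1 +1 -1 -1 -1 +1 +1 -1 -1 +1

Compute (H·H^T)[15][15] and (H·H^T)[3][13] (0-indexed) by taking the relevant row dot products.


Row 3 of H: [1, -1, -1, -1, 1, -1, -1, -1, 1, 1, 1, -1, 1, -1, -1, 1].
Row 13 of H: [-1, 1, -1, -1, 1, -1, 1, 1, 1, 1, -1, 1, -1, 1, -1, 1].
Row 15 of H: [1, -1, -1, -1, -1, 1, 1, 1, -1, -1, -1, 1, 1, -1, -1, 1].
(H·H^T)[15][15] = Σ_j H[15][j]·H[15][j] = (1)² + (-1)² + (-1)² + (-1)² + (-1)² + (1)² + (1)² + (1)² + (-1)² + (-1)² + (-1)² + (1)² + (1)² + (-1)² + (-1)² + (1)² = 1 + 1 + 1 + 1 + 1 + 1 + 1 + 1 + 1 + 1 + 1 + 1 + 1 + 1 + 1 + 1 = 16.
(H·H^T)[3][13] = Σ_j H[3][j]·H[13][j] = (1)·(-1) + (-1)·(1) + (-1)·(-1) + (-1)·(-1) + (1)·(1) + (-1)·(-1) + (-1)·(1) + (-1)·(1) + (1)·(1) + (1)·(1) + (1)·(-1) + (-1)·(1) + (1)·(-1) + (-1)·(1) + (-1)·(-1) + (1)·(1) = -1 + -1 + 1 + 1 + 1 + 1 + -1 + -1 + 1 + 1 + -1 + -1 + -1 + -1 + 1 + 1 = 0.
So rows 3 and 13 are orthogonal; the diagonal entry equals n = 16.

(15,15) entry = 16; (3,13) entry = 0.


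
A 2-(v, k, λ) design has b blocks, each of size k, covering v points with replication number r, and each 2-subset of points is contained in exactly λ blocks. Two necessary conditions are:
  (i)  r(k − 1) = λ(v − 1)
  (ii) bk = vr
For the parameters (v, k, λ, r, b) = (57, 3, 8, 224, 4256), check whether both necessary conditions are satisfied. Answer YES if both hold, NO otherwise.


Condition (i): r(k − 1) = 224·2 = 448; λ(v − 1) = 8·56 = 448. Match? YES.
Condition (ii): bk = 4256·3 = 12768; vr = 57·224 = 12768. Match? YES.
Both conditions hold? YES.

YES


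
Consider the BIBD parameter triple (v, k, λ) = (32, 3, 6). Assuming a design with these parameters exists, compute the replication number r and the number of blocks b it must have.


Any 2-(v, k, λ) BIBD satisfies two necessary conditions:
  (i)  Each point sits in r blocks, and counting incidences through any fixed point gives r(k − 1) = λ(v − 1), so r = λ(v − 1)/(k − 1).
  (ii) Total incidences bk = vr, so b = vr/k.
Step 1: r = λ(v − 1)/(k − 1) = 6·(32 − 1)/(3 − 1) = 6·31/2 = 186/2 = 93.
Step 2: b = vr/k = 32·93/3 = 2976/3 = 992.
Check integrality: r = 93 ∈ Z ✓, b = 992 ∈ Z ✓.
(These identities are necessary conditions: they determine r and b for any design with these parameters, but do not by themselves prove that one exists.)

r = 93, b = 992.


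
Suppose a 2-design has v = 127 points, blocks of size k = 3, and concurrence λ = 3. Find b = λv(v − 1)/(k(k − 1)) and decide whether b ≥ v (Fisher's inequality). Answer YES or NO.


r = λ(v − 1)/(k − 1) = 3·126/2 = 189.
b = vr/k = 127·189/3 = 8001.
Fisher's inequality: b ≥ v ⇔ 8001 ≥ 127? YES.

YES


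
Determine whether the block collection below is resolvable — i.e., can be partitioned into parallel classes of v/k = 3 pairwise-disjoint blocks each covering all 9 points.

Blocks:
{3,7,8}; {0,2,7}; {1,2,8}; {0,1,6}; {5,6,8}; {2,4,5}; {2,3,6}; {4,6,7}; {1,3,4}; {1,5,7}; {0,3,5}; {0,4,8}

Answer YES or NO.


v = 9, block size k = 3, number of blocks = 12.
For resolvability, blocks must partition into parallel classes of size v/k = 3.
Total blocks must therefore be a multiple of 3: 12 = 3·4 + 0 ⇒ divisible ✓.
Greedy packing gives 4 candidate class(es). Each should be a full parallel class (size 3, covers all 9 points).
  Class 1 (3 blocks): {3,7,8}; {0,1,6}; {2,4,5}. Points covered: [0, 1, 2, 3, 4, 5, 6, 7, 8].
  Class 2 (3 blocks): {0,2,7}; {5,6,8}; {1,3,4}. Points covered: [0, 1, 2, 3, 4, 5, 6, 7, 8].
  Class 3 (3 blocks): {1,2,8}; {4,6,7}; {0,3,5}. Points covered: [0, 1, 2, 3, 4, 5, 6, 7, 8].
  Class 4 (3 blocks): {2,3,6}; {1,5,7}; {0,4,8}. Points covered: [0, 1, 2, 3, 4, 5, 6, 7, 8].
All classes full (size 3)? YES. All classes cover every point? YES.
Resolvable? YES.

YES


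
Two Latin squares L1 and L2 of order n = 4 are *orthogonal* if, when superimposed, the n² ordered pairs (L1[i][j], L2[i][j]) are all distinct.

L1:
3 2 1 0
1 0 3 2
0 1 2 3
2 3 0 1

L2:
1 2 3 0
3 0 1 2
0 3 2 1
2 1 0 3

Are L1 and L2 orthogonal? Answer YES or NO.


Form the n² = 16 superimposed pairs (L1[i][j], L2[i][j]), row by row (rows and columns indexed from 0):
row 0: (3,1) (2,2) (1,3) (0,0)
row 1: (1,3) (0,0) (3,1) (2,2)
row 2: (0,0) (1,3) (2,2) (3,1)
row 3: (2,2) (3,1) (0,0) (1,3)
Orthogonality requires all 16 pairs distinct.
But the pair (1,3) repeats: cell (0,2) has L1 = 1, L2 = 3, and cell (1,0) has L1 = 1, L2 = 3.
A repeated pair means some other pair never occurs (only 4 distinct pairs out of 16), so the squares are not orthogonal.
Conclusion: NO.

NO


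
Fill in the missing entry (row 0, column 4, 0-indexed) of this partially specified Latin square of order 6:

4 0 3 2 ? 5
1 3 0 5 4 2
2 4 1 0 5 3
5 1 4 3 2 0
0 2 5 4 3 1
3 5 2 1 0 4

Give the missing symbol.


Row 0 contains symbols [0, 2, 3, 4, 5] — missing [1].
Column 4 contains symbols [0, 2, 3, 4, 5] — missing [1].
The missing symbol must appear in both missing sets; intersection = [1].
Therefore the hidden value is 1.

Missing value = 1.


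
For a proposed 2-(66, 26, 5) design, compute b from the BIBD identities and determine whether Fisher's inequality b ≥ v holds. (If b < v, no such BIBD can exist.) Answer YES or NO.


r = λ(v − 1)/(k − 1) = 5·65/25 = 13.
b = vr/k = 66·13/26 = 33.
Fisher's inequality: b ≥ v ⇔ 33 ≥ 66? NO.

NO


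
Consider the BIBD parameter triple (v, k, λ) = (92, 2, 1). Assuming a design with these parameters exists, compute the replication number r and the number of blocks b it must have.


Any 2-(v, k, λ) BIBD satisfies two necessary conditions:
  (i)  Each point sits in r blocks, and counting incidences through any fixed point gives r(k − 1) = λ(v − 1), so r = λ(v − 1)/(k − 1).
  (ii) Total incidences bk = vr, so b = vr/k.
Step 1: r = λ(v − 1)/(k − 1) = 1·(92 − 1)/(2 − 1) = 1·91/1 = 91/1 = 91.
Step 2: b = vr/k = 92·91/2 = 8372/2 = 4186.
Check integrality: r = 91 ∈ Z ✓, b = 4186 ∈ Z ✓.
(These identities are necessary conditions: they determine r and b for any design with these parameters, but do not by themselves prove that one exists.)

r = 91, b = 4186.


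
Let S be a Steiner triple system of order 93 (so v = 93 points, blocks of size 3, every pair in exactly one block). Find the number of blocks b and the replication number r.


An STS(v) is a 2-(v, 3, 1) BIBD: block size k = 3, λ = 1.
Replication: r(k − 1) = λ(v − 1) ⇒ r·2 = 93 − 1 = 92 ⇒ r = 46.
Block count: bk = vr ⇒ b·3 = 93·46 = 4278 ⇒ b = 1426.

r = 46, b = 1426.


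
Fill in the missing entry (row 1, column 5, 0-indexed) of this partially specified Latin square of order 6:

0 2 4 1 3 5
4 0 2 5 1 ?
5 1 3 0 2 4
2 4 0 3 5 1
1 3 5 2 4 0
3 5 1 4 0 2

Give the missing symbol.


Row 1 contains symbols [0, 1, 2, 4, 5] — missing [3].
Column 5 contains symbols [0, 1, 2, 4, 5] — missing [3].
The missing symbol must appear in both missing sets; intersection = [3].
Therefore the hidden value is 3.

Missing value = 3.


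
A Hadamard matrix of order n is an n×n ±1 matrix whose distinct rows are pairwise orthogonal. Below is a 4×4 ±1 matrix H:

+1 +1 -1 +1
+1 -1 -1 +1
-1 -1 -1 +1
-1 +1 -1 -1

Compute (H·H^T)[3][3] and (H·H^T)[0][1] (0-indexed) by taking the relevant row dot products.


Row 0 of H: [1, 1, -1, 1].
Row 1 of H: [1, -1, -1, 1].
Row 3 of H: [-1, 1, -1, -1].
(H·H^T)[3][3] = Σ_j H[3][j]·H[3][j] = (-1)² + (1)² + (-1)² + (-1)² = 1 + 1 + 1 + 1 = 4.
(H·H^T)[0][1] = Σ_j H[0][j]·H[1][j] = (1)·(1) + (1)·(-1) + (-1)·(-1) + (1)·(1) = 1 + -1 + 1 + 1 = 2.
Rows 0 and 1 are not orthogonal (dot product = 2 ≠ 0), so H is not a Hadamard matrix.

(3,3) entry = 4; (0,1) entry = 2.


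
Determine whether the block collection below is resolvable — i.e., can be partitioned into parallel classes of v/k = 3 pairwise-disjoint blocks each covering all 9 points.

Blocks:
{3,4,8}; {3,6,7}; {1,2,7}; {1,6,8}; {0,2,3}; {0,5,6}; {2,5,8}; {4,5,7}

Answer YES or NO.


v = 9, block size k = 3, number of blocks = 8.
For resolvability, blocks must partition into parallel classes of size v/k = 3.
Total blocks must therefore be a multiple of 3: 8 = 3·2 + 2 ⇒ not divisible ✗.
Resolvable? NO.

NO


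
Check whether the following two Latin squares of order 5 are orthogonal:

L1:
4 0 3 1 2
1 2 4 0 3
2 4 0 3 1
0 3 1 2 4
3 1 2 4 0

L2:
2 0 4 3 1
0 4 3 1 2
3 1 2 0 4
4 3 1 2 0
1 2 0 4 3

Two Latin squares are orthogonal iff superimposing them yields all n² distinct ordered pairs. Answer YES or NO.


Form the n² = 25 superimposed pairs (L1[i][j], L2[i][j]), row by row (rows and columns indexed from 0):
row 0: (4,2) (0,0) (3,4) (1,3) (2,1)
row 1: (1,0) (2,4) (4,3) (0,1) (3,2)
row 2: (2,3) (4,1) (0,2) (3,0) (1,4)
row 3: (0,4) (3,3) (1,1) (2,2) (4,0)
row 4: (3,1) (1,2) (2,0) (4,4) (0,3)
Orthogonality requires all 25 pairs distinct.
Check by first coordinate: for each symbol s of L1, list the L2 entries in the n cells where L1 = s; they must all differ.
  L1 = 0: L2 entries (in reading order) 0, 1, 2, 4, 3 — all 5 distinct ✓
  L1 = 1: L2 entries (in reading order) 3, 0, 4, 1, 2 — all 5 distinct ✓
  L1 = 2: L2 entries (in reading order) 1, 4, 3, 2, 0 — all 5 distinct ✓
  L1 = 3: L2 entries (in reading order) 4, 2, 0, 3, 1 — all 5 distinct ✓
  L1 = 4: L2 entries (in reading order) 2, 3, 1, 0, 4 — all 5 distinct ✓
Every symbol of L1 meets every symbol of L2 exactly once, so all 25 pairs are distinct (25 of 25).
Conclusion: YES.

YES


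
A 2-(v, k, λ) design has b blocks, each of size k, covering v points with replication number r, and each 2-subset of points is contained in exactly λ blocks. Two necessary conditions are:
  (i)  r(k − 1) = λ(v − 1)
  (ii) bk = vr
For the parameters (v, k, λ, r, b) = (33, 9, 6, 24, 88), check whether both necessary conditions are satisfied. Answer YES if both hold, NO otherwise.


Condition (i): r(k − 1) = 24·8 = 192; λ(v − 1) = 6·32 = 192. Match? YES.
Condition (ii): bk = 88·9 = 792; vr = 33·24 = 792. Match? YES.
Both conditions hold? YES.

YES


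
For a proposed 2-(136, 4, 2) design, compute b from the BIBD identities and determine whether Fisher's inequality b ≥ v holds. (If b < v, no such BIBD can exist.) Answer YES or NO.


r = λ(v − 1)/(k − 1) = 2·135/3 = 90.
b = vr/k = 136·90/4 = 3060.
Fisher's inequality: b ≥ v ⇔ 3060 ≥ 136? YES.

YES


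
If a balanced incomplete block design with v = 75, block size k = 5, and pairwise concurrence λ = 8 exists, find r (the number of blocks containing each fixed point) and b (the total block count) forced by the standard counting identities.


Any 2-(v, k, λ) BIBD satisfies two necessary conditions:
  (i)  Each point sits in r blocks, and counting incidences through any fixed point gives r(k − 1) = λ(v − 1), so r = λ(v − 1)/(k − 1).
  (ii) Total incidences bk = vr, so b = vr/k.
Step 1: r = λ(v − 1)/(k − 1) = 8·(75 − 1)/(5 − 1) = 8·74/4 = 592/4 = 148.
Step 2: b = vr/k = 75·148/5 = 11100/5 = 2220.
Check integrality: r = 148 ∈ Z ✓, b = 2220 ∈ Z ✓.
(These identities are necessary conditions: they determine r and b for any design with these parameters, but do not by themselves prove that one exists.)

r = 148, b = 2220.


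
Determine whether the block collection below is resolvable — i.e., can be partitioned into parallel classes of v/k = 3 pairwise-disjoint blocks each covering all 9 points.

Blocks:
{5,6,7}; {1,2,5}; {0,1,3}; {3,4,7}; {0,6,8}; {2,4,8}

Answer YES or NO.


v = 9, block size k = 3, number of blocks = 6.
For resolvability, blocks must partition into parallel classes of size v/k = 3.
Total blocks must therefore be a multiple of 3: 6 = 3·2 + 0 ⇒ divisible ✓.
Greedy packing gives 2 candidate class(es). Each should be a full parallel class (size 3, covers all 9 points).
  Class 1 (3 blocks): {5,6,7}; {0,1,3}; {2,4,8}. Points covered: [0, 1, 2, 3, 4, 5, 6, 7, 8].
  Class 2 (3 blocks): {1,2,5}; {3,4,7}; {0,6,8}. Points covered: [0, 1, 2, 3, 4, 5, 6, 7, 8].
All classes full (size 3)? YES. All classes cover every point? YES.
Resolvable? YES.

YES


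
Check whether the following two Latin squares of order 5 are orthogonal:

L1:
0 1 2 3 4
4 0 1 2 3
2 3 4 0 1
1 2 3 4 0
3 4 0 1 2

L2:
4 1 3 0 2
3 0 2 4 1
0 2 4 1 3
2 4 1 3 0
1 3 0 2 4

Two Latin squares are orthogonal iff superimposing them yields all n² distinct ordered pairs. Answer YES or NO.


Form the n² = 25 superimposed pairs (L1[i][j], L2[i][j]), row by row (rows and columns indexed from 0):
row 0: (0,4) (1,1) (2,3) (3,0) (4,2)
row 1: (4,3) (0,0) (1,2) (2,4) (3,1)
row 2: (2,0) (3,2) (4,4) (0,1) (1,3)
row 3: (1,2) (2,4) (3,1) (4,3) (0,0)
row 4: (3,1) (4,3) (0,0) (1,2) (2,4)
Orthogonality requires all 25 pairs distinct.
But the pair (1,2) repeats: cell (1,2) has L1 = 1, L2 = 2, and cell (3,0) has L1 = 1, L2 = 2.
A repeated pair means some other pair never occurs (only 15 distinct pairs out of 25), so the squares are not orthogonal.
Conclusion: NO.

NO


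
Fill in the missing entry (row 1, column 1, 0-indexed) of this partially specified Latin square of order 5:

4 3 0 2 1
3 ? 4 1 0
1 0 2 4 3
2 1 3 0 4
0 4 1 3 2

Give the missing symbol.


Row 1 contains symbols [0, 1, 3, 4] — missing [2].
Column 1 contains symbols [0, 1, 3, 4] — missing [2].
The missing symbol must appear in both missing sets; intersection = [2].
Therefore the hidden value is 2.

Missing value = 2.


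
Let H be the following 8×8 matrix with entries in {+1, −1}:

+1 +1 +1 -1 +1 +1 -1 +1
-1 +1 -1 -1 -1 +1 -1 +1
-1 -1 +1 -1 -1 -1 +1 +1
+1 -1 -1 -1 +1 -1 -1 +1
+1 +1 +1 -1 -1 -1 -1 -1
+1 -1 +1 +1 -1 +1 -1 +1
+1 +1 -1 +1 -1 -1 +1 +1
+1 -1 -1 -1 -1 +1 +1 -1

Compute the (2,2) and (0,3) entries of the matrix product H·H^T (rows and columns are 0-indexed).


Row 0 of H: [1, 1, 1, -1, 1, 1, -1, 1].
Row 2 of H: [-1, -1, 1, -1, -1, -1, 1, 1].
Row 3 of H: [1, -1, -1, -1, 1, -1, -1, 1].
(H·H^T)[2][2] = Σ_j H[2][j]·H[2][j] = (-1)² + (-1)² + (1)² + (-1)² + (-1)² + (-1)² + (1)² + (1)² = 1 + 1 + 1 + 1 + 1 + 1 + 1 + 1 = 8.
(H·H^T)[0][3] = Σ_j H[0][j]·H[3][j] = (1)·(1) + (1)·(-1) + (1)·(-1) + (-1)·(-1) + (1)·(1) + (1)·(-1) + (-1)·(-1) + (1)·(1) = 1 + -1 + -1 + 1 + 1 + -1 + 1 + 1 = 2.
Rows 0 and 3 are not orthogonal (dot product = 2 ≠ 0), so H is not a Hadamard matrix.

(2,2) entry = 8; (0,3) entry = 2.


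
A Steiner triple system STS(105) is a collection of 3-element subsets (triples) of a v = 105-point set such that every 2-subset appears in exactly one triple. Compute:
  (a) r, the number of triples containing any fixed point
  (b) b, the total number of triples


An STS(v) is a 2-(v, 3, 1) BIBD: block size k = 3, λ = 1.
Replication: r(k − 1) = λ(v − 1) ⇒ r·2 = 105 − 1 = 104 ⇒ r = 52.
Block count: b = v(v − 1)/6 = 105·104/6 = 10920/6 = 1820.

r = 52, b = 1820.


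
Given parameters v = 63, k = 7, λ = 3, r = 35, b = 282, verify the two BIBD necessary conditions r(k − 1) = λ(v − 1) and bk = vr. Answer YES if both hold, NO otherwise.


Condition (i): r(k − 1) = 35·6 = 210; λ(v − 1) = 3·62 = 186. Match? NO.
Condition (ii): bk = 282·7 = 1974; vr = 63·35 = 2205. Match? NO.
Both conditions hold? NO.

NO


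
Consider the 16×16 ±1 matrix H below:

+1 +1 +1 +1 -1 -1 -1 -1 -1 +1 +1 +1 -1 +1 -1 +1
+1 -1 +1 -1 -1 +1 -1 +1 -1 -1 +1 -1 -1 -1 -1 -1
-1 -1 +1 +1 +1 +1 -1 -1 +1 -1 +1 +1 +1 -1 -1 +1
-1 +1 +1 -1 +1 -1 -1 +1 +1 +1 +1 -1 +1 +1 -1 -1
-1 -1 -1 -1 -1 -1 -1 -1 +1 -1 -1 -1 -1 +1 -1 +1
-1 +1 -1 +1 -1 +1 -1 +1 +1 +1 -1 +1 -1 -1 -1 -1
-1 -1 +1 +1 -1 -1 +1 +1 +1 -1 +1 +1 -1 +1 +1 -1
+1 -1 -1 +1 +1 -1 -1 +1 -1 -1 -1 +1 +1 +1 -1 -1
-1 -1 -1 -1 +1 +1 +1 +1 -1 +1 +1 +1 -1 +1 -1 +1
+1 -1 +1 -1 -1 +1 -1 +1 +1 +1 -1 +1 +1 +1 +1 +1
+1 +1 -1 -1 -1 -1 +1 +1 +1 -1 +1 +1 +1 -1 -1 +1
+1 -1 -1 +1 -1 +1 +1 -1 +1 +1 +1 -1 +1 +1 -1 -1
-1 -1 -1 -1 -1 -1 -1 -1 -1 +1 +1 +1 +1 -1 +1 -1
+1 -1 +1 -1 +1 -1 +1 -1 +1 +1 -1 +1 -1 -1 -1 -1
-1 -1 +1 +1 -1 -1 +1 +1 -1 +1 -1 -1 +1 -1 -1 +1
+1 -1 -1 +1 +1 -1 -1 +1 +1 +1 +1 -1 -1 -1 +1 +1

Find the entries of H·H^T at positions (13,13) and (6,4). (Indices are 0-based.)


Row 4 of H: [-1, -1, -1, -1, -1, -1, -1, -1, 1, -1, -1, -1, -1, 1, -1, 1].
Row 6 of H: [-1, -1, 1, 1, -1, -1, 1, 1, 1, -1, 1, 1, -1, 1, 1, -1].
Row 13 of H: [1, -1, 1, -1, 1, -1, 1, -1, 1, 1, -1, 1, -1, -1, -1, -1].
(H·H^T)[13][13] = Σ_j H[13][j]·H[13][j] = (1)² + (-1)² + (1)² + (-1)² + (1)² + (-1)² + (1)² + (-1)² + (1)² + (1)² + (-1)² + (1)² + (-1)² + (-1)² + (-1)² + (-1)² = 1 + 1 + 1 + 1 + 1 + 1 + 1 + 1 + 1 + 1 + 1 + 1 + 1 + 1 + 1 + 1 = 16.
(H·H^T)[6][4] = Σ_j H[6][j]·H[4][j] = (-1)·(-1) + (-1)·(-1) + (1)·(-1) + (1)·(-1) + (-1)·(-1) + (-1)·(-1) + (1)·(-1) + (1)·(-1) + (1)·(1) + (-1)·(-1) + (1)·(-1) + (1)·(-1) + (-1)·(-1) + (1)·(1) + (1)·(-1) + (-1)·(1) = 1 + 1 + -1 + -1 + 1 + 1 + -1 + -1 + 1 + 1 + -1 + -1 + 1 + 1 + -1 + -1 = 0.
So rows 6 and 4 are orthogonal; the diagonal entry equals n = 16.

(13,13) entry = 16; (6,4) entry = 0.


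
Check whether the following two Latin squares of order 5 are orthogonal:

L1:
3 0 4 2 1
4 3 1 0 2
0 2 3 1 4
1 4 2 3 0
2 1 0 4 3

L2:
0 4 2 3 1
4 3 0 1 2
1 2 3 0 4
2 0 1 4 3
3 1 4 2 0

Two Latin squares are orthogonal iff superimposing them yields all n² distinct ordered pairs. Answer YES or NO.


Form the n² = 25 superimposed pairs (L1[i][j], L2[i][j]), row by row (rows and columns indexed from 0):
row 0: (3,0) (0,4) (4,2) (2,3) (1,1)
row 1: (4,4) (3,3) (1,0) (0,1) (2,2)
row 2: (0,1) (2,2) (3,3) (1,0) (4,4)
row 3: (1,2) (4,0) (2,1) (3,4) (0,3)
row 4: (2,3) (1,1) (0,4) (4,2) (3,0)
Orthogonality requires all 25 pairs distinct.
But the pair (0,1) repeats: cell (1,3) has L1 = 0, L2 = 1, and cell (2,0) has L1 = 0, L2 = 1.
A repeated pair means some other pair never occurs (only 15 distinct pairs out of 25), so the squares are not orthogonal.
Conclusion: NO.

NO


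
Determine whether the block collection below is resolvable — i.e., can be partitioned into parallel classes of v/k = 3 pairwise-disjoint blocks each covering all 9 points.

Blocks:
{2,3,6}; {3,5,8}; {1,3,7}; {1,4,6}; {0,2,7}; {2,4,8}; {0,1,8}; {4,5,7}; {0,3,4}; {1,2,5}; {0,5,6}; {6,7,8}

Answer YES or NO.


v = 9, block size k = 3, number of blocks = 12.
For resolvability, blocks must partition into parallel classes of size v/k = 3.
Total blocks must therefore be a multiple of 3: 12 = 3·4 + 0 ⇒ divisible ✓.
Greedy packing gives 4 candidate class(es). Each should be a full parallel class (size 3, covers all 9 points).
  Class 1 (3 blocks): {2,3,6}; {0,1,8}; {4,5,7}. Points covered: [0, 1, 2, 3, 4, 5, 6, 7, 8].
  Class 2 (3 blocks): {3,5,8}; {1,4,6}; {0,2,7}. Points covered: [0, 1, 2, 3, 4, 5, 6, 7, 8].
  Class 3 (3 blocks): {1,3,7}; {2,4,8}; {0,5,6}. Points covered: [0, 1, 2, 3, 4, 5, 6, 7, 8].
  Class 4 (3 blocks): {0,3,4}; {1,2,5}; {6,7,8}. Points covered: [0, 1, 2, 3, 4, 5, 6, 7, 8].
All classes full (size 3)? YES. All classes cover every point? YES.
Resolvable? YES.

YES


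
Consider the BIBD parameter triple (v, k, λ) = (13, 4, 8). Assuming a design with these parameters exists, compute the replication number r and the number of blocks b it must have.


Any 2-(v, k, λ) BIBD satisfies two necessary conditions:
  (i)  Each point sits in r blocks, and counting incidences through any fixed point gives r(k − 1) = λ(v − 1), so r = λ(v − 1)/(k − 1).
  (ii) Total incidences bk = vr, so b = vr/k.
Step 1: r = λ(v − 1)/(k − 1) = 8·(13 − 1)/(4 − 1) = 8·12/3 = 96/3 = 32.
Step 2: b = vr/k = 13·32/4 = 416/4 = 104.
Check integrality: r = 32 ∈ Z ✓, b = 104 ∈ Z ✓.
(These identities are necessary conditions: they determine r and b for any design with these parameters, but do not by themselves prove that one exists.)

r = 32, b = 104.


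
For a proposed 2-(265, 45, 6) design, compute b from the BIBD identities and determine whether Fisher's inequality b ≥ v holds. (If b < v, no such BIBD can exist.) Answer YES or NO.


r = λ(v − 1)/(k − 1) = 6·264/44 = 36.
b = vr/k = 265·36/45 = 212.
Fisher's inequality: b ≥ v ⇔ 212 ≥ 265? NO.

NO


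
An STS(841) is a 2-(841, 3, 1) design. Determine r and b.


An STS(v) is a 2-(v, 3, 1) BIBD: block size k = 3, λ = 1.
Replication: r(k − 1) = λ(v − 1) ⇒ r·2 = 841 − 1 = 840 ⇒ r = 420.
Block count: b = v(v − 1)/6 = 841·840/6 = 706440/6 = 117740.

r = 420, b = 117740.


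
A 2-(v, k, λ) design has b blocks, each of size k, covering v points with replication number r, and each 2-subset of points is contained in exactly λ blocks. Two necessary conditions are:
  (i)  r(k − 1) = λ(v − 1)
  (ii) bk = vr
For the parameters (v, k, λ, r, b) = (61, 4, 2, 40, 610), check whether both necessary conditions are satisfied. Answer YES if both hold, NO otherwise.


Condition (i): r(k − 1) = 40·3 = 120; λ(v − 1) = 2·60 = 120. Match? YES.
Condition (ii): bk = 610·4 = 2440; vr = 61·40 = 2440. Match? YES.
Both conditions hold? YES.

YES


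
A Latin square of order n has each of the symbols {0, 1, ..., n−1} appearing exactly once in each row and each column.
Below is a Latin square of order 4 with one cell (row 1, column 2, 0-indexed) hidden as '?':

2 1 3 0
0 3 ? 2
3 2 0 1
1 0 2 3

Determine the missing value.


Row 1 contains symbols [0, 2, 3] — missing [1].
Column 2 contains symbols [0, 2, 3] — missing [1].
The missing symbol must appear in both missing sets; intersection = [1].
Therefore the hidden value is 1.

Missing value = 1.


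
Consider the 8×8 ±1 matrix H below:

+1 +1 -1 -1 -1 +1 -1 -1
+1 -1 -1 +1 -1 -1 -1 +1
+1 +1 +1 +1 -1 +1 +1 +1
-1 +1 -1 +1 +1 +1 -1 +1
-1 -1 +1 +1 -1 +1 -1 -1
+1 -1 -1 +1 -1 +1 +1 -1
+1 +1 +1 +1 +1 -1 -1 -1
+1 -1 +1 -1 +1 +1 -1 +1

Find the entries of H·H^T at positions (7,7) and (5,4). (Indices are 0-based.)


Row 4 of H: [-1, -1, 1, 1, -1, 1, -1, -1].
Row 5 of H: [1, -1, -1, 1, -1, 1, 1, -1].
Row 7 of H: [1, -1, 1, -1, 1, 1, -1, 1].
(H·H^T)[7][7] = Σ_j H[7][j]·H[7][j] = (1)² + (-1)² + (1)² + (-1)² + (1)² + (1)² + (-1)² + (1)² = 1 + 1 + 1 + 1 + 1 + 1 + 1 + 1 = 8.
(H·H^T)[5][4] = Σ_j H[5][j]·H[4][j] = (1)·(-1) + (-1)·(-1) + (-1)·(1) + (1)·(1) + (-1)·(-1) + (1)·(1) + (1)·(-1) + (-1)·(-1) = -1 + 1 + -1 + 1 + 1 + 1 + -1 + 1 = 2.
Rows 5 and 4 are not orthogonal (dot product = 2 ≠ 0), so H is not a Hadamard matrix.

(7,7) entry = 8; (5,4) entry = 2.


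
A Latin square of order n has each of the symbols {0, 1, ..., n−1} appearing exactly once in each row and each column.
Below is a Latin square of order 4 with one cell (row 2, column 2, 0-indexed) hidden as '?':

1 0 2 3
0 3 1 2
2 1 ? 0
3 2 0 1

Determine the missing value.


Row 2 contains symbols [0, 1, 2] — missing [3].
Column 2 contains symbols [0, 1, 2] — missing [3].
The missing symbol must appear in both missing sets; intersection = [3].
Therefore the hidden value is 3.

Missing value = 3.


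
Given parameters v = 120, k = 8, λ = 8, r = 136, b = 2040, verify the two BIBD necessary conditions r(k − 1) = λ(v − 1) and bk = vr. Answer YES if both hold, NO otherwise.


Condition (i): r(k − 1) = 136·7 = 952; λ(v − 1) = 8·119 = 952. Match? YES.
Condition (ii): bk = 2040·8 = 16320; vr = 120·136 = 16320. Match? YES.
Both conditions hold? YES.

YES


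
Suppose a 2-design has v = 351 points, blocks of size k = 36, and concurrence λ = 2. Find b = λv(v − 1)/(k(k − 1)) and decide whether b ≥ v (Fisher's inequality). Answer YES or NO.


r = λ(v − 1)/(k − 1) = 2·350/35 = 20.
b = vr/k = 351·20/36 = 195.
Fisher's inequality: b ≥ v ⇔ 195 ≥ 351? NO.

NO


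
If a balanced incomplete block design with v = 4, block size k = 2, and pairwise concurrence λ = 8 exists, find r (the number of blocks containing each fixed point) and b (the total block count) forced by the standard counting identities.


Any 2-(v, k, λ) BIBD satisfies two necessary conditions:
  (i)  Each point sits in r blocks, and counting incidences through any fixed point gives r(k − 1) = λ(v − 1), so r = λ(v − 1)/(k − 1).
  (ii) Total incidences bk = vr, so b = vr/k.
Step 1: r = λ(v − 1)/(k − 1) = 8·(4 − 1)/(2 − 1) = 8·3/1 = 24/1 = 24.
Step 2: b = vr/k = 4·24/2 = 96/2 = 48.
Check integrality: r = 24 ∈ Z ✓, b = 48 ∈ Z ✓.
(These identities are necessary conditions: they determine r and b for any design with these parameters, but do not by themselves prove that one exists.)

r = 24, b = 48.


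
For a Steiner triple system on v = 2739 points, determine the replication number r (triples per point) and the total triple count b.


An STS(v) is a 2-(v, 3, 1) BIBD: block size k = 3, λ = 1.
Replication: r(k − 1) = λ(v − 1) ⇒ r·2 = 2739 − 1 = 2738 ⇒ r = 1369.
Block count: b = v(v − 1)/6 = 2739·2738/6 = 7499382/6 = 1249897.
(Check via bk = vr: 1249897·3 = 3749691 = 2739·1369 = 3749691 ✓.)

r = 1369, b = 1249897.


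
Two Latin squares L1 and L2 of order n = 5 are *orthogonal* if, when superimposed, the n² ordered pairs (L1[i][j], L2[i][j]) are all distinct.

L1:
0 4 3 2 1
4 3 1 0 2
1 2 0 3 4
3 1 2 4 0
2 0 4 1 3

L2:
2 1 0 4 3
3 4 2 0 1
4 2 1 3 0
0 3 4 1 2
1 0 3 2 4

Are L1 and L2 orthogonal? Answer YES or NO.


Form the n² = 25 superimposed pairs (L1[i][j], L2[i][j]), row by row (rows and columns indexed from 0):
row 0: (0,2) (4,1) (3,0) (2,4) (1,3)
row 1: (4,3) (3,4) (1,2) (0,0) (2,1)
row 2: (1,4) (2,2) (0,1) (3,3) (4,0)
row 3: (3,0) (1,3) (2,4) (4,1) (0,2)
row 4: (2,1) (0,0) (4,3) (1,2) (3,4)
Orthogonality requires all 25 pairs distinct.
But the pair (3,0) repeats: cell (0,2) has L1 = 3, L2 = 0, and cell (3,0) has L1 = 3, L2 = 0.
A repeated pair means some other pair never occurs (only 15 distinct pairs out of 25), so the squares are not orthogonal.
Conclusion: NO.

NO


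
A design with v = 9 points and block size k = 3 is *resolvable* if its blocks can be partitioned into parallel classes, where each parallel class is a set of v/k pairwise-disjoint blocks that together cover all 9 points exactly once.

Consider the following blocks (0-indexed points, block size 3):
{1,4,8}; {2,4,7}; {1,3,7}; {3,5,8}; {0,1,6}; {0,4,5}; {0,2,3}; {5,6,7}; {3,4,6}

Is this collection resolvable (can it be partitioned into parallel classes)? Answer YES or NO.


v = 9, block size k = 3, number of blocks = 9.
For resolvability, blocks must partition into parallel classes of size v/k = 3.
Total blocks must therefore be a multiple of 3: 9 = 3·3 + 0 ⇒ divisible ✓.
Consider block {1,3,7}. The only other block(s) in the collection disjoint from it are {0,4,5} — just 1 block(s). Any parallel class containing {1,3,7} would need 2 other blocks each disjoint from it, so no parallel class of size 3 can contain {1,3,7}.
Since every block must belong to some parallel class in a resolution, the collection cannot be partitioned into parallel classes.
Resolvable? NO.

NO


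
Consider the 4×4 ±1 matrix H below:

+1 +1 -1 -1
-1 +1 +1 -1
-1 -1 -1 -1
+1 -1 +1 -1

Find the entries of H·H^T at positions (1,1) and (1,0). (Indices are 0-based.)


Row 0 of H: [1, 1, -1, -1].
Row 1 of H: [-1, 1, 1, -1].
(H·H^T)[1][1] = Σ_j H[1][j]·H[1][j] = (-1)² + (1)² + (1)² + (-1)² = 1 + 1 + 1 + 1 = 4.
(H·H^T)[1][0] = Σ_j H[1][j]·H[0][j] = (-1)·(1) + (1)·(1) + (1)·(-1) + (-1)·(-1) = -1 + 1 + -1 + 1 = 0.
So rows 1 and 0 are orthogonal; the diagonal entry equals n = 4.

(1,1) entry = 4; (1,0) entry = 0.


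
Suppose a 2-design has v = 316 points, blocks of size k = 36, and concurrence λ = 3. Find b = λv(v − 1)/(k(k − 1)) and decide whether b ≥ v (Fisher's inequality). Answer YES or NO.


b = λv(v − 1)/(k(k − 1)) = 3·316·315/(36·35) = 298620/1260 = 237.
Compare with v = 316: b < v, so Fisher's inequality fails.

NO


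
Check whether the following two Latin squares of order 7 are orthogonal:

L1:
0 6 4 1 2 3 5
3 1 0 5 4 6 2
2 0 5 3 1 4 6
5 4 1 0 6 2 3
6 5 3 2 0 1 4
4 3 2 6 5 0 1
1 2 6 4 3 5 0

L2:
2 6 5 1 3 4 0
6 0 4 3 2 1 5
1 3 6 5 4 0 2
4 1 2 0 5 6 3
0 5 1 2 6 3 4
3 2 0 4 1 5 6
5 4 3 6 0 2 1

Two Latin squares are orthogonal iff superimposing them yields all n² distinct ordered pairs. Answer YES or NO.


Form the n² = 49 superimposed pairs (L1[i][j], L2[i][j]), row by row (rows and columns indexed from 0):
row 0: (0,2) (6,6) (4,5) (1,1) (2,3) (3,4) (5,0)
row 1: (3,6) (1,0) (0,4) (5,3) (4,2) (6,1) (2,5)
row 2: (2,1) (0,3) (5,6) (3,5) (1,4) (4,0) (6,2)
row 3: (5,4) (4,1) (1,2) (0,0) (6,5) (2,6) (3,3)
row 4: (6,0) (5,5) (3,1) (2,2) (0,6) (1,3) (4,4)
row 5: (4,3) (3,2) (2,0) (6,4) (5,1) (0,5) (1,6)
row 6: (1,5) (2,4) (6,3) (4,6) (3,0) (5,2) (0,1)
Orthogonality requires all 49 pairs distinct.
Check by first coordinate: for each symbol s of L1, list the L2 entries in the n cells where L1 = s; they must all differ.
  L1 = 0: L2 entries (in reading order) 2, 4, 3, 0, 6, 5, 1 — all 7 distinct ✓
  L1 = 1: L2 entries (in reading order) 1, 0, 4, 2, 3, 6, 5 — all 7 distinct ✓
  L1 = 2: L2 entries (in reading order) 3, 5, 1, 6, 2, 0, 4 — all 7 distinct ✓
  L1 = 3: L2 entries (in reading order) 4, 6, 5, 3, 1, 2, 0 — all 7 distinct ✓
  L1 = 4: L2 entries (in reading order) 5, 2, 0, 1, 4, 3, 6 — all 7 distinct ✓
  L1 = 5: L2 entries (in reading order) 0, 3, 6, 4, 5, 1, 2 — all 7 distinct ✓
  L1 = 6: L2 entries (in reading order) 6, 1, 2, 5, 0, 4, 3 — all 7 distinct ✓
Every symbol of L1 meets every symbol of L2 exactly once, so all 49 pairs are distinct (49 of 49).
Conclusion: YES.

YES


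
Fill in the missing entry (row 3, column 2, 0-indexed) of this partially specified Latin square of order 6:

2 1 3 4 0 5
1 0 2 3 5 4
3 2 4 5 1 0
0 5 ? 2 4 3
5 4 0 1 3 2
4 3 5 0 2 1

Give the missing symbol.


Row 3 contains symbols [0, 2, 3, 4, 5] — missing [1].
Column 2 contains symbols [0, 2, 3, 4, 5] — missing [1].
The missing symbol must appear in both missing sets; intersection = [1].
Therefore the hidden value is 1.

Missing value = 1.


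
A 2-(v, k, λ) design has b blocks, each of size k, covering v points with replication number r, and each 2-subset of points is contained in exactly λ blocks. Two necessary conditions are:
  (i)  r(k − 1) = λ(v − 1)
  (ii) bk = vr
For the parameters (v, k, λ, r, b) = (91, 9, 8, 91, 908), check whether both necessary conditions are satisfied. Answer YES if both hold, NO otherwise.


Condition (i): r(k − 1) = 91·8 = 728; λ(v − 1) = 8·90 = 720. Match? NO.
Condition (ii): bk = 908·9 = 8172; vr = 91·91 = 8281. Match? NO.
Both conditions hold? NO.

NO


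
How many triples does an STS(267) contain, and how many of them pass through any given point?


An STS(v) is a 2-(v, 3, 1) BIBD: block size k = 3, λ = 1.
Replication: r(k − 1) = λ(v − 1) ⇒ r·2 = 267 − 1 = 266 ⇒ r = 133.
Block count: b = v(v − 1)/6 = 267·266/6 = 71022/6 = 11837.

r = 133, b = 11837.


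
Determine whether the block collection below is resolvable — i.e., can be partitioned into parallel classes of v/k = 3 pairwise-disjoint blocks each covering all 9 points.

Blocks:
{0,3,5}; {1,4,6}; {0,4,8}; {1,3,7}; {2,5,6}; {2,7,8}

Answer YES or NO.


v = 9, block size k = 3, number of blocks = 6.
For resolvability, blocks must partition into parallel classes of size v/k = 3.
Total blocks must therefore be a multiple of 3: 6 = 3·2 + 0 ⇒ divisible ✓.
Greedy packing gives 2 candidate class(es). Each should be a full parallel class (size 3, covers all 9 points).
  Class 1 (3 blocks): {0,3,5}; {1,4,6}; {2,7,8}. Points covered: [0, 1, 2, 3, 4, 5, 6, 7, 8].
  Class 2 (3 blocks): {0,4,8}; {1,3,7}; {2,5,6}. Points covered: [0, 1, 2, 3, 4, 5, 6, 7, 8].
All classes full (size 3)? YES. All classes cover every point? YES.
Resolvable? YES.

YES


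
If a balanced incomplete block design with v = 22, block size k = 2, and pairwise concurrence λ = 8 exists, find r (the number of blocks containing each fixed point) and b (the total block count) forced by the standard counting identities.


Any 2-(v, k, λ) BIBD satisfies two necessary conditions:
  (i)  Each point sits in r blocks, and counting incidences through any fixed point gives r(k − 1) = λ(v − 1), so r = λ(v − 1)/(k − 1).
  (ii) Total incidences bk = vr, so b = vr/k.
Step 1: r = λ(v − 1)/(k − 1) = 8·(22 − 1)/(2 − 1) = 8·21/1 = 168/1 = 168.
Step 2: b = vr/k = 22·168/2 = 3696/2 = 1848.
Check integrality: r = 168 ∈ Z ✓, b = 1848 ∈ Z ✓.
(These identities are necessary conditions: they determine r and b for any design with these parameters, but do not by themselves prove that one exists.)

r = 168, b = 1848.


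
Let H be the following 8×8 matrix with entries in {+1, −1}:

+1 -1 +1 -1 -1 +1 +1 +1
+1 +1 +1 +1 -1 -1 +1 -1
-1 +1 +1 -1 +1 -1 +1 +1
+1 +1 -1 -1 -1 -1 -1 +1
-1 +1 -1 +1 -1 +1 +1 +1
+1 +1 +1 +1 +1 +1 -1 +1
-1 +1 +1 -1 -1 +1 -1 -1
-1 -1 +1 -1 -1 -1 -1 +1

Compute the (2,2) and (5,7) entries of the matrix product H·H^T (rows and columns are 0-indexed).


Row 2 of H: [-1, 1, 1, -1, 1, -1, 1, 1].
Row 5 of H: [1, 1, 1, 1, 1, 1, -1, 1].
Row 7 of H: [-1, -1, 1, -1, -1, -1, -1, 1].
(H·H^T)[2][2] = Σ_j H[2][j]·H[2][j] = (-1)² + (1)² + (1)² + (-1)² + (1)² + (-1)² + (1)² + (1)² = 1 + 1 + 1 + 1 + 1 + 1 + 1 + 1 = 8.
(H·H^T)[5][7] = Σ_j H[5][j]·H[7][j] = (1)·(-1) + (1)·(-1) + (1)·(1) + (1)·(-1) + (1)·(-1) + (1)·(-1) + (-1)·(-1) + (1)·(1) = -1 + -1 + 1 + -1 + -1 + -1 + 1 + 1 = -2.
Rows 5 and 7 are not orthogonal (dot product = -2 ≠ 0), so H is not a Hadamard matrix.

(2,2) entry = 8; (5,7) entry = -2.


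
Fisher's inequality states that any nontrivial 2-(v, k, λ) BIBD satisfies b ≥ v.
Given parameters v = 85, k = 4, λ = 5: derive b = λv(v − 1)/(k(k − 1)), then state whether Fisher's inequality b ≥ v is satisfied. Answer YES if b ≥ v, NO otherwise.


r = λ(v − 1)/(k − 1) = 5·84/3 = 140.
b = vr/k = 85·140/4 = 2975.
Fisher's inequality: b ≥ v ⇔ 2975 ≥ 85? YES.

YES
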